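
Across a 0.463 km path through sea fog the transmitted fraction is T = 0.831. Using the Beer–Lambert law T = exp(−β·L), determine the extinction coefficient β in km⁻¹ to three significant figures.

Beer–Lambert: T = exp(−βL) ⇒ β = −ln(T)/L = −ln(0.831)/0.463 = 0.1851/0.463 = 0.3998 km⁻¹.

0.400 km⁻¹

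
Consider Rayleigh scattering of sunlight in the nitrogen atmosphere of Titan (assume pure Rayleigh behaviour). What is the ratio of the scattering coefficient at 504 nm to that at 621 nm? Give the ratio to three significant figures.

Rayleigh scattering ∝ λ⁻⁴, so the ratio of coefficients is the inverse fourth power of the wavelength ratio.
σ(504)/σ(621) = (621/504)⁴ = (1.2321)⁴ = 2.305.

2.30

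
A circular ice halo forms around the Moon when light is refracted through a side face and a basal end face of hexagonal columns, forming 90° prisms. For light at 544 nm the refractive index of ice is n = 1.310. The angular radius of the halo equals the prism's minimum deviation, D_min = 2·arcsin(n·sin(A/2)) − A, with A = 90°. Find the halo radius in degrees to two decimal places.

45.73°

n·sin(A/2) = 1.310 × sin 45° = 1.310 × 0.7071 = 0.9263.
D_min = 2·arcsin(0.9263) − 90° = 2 × 67.867° − 90° = 45.733°.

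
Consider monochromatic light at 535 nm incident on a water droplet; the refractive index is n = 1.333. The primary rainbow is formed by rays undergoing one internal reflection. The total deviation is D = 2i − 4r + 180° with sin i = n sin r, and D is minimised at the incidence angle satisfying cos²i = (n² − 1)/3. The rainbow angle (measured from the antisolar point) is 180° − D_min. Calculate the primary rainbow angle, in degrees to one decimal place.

42.1°

cos²i = (1.77689 − 1)/3 = 0.25896; i = arccos(0.50888) = 59.410°.
sin r = sin 59.410°/1.333 = 0.64579; r = 40.225°.
D_min = 2·59.410° − 4·40.225° + 180° = 137.922°.
Rainbow angle = 180° − D_min = 42.078°.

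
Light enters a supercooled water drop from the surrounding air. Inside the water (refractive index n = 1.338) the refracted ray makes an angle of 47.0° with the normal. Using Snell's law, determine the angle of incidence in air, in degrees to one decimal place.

Snell: sin θ_i = n · sin θ_r = 1.338 × sin 47.0° = 1.338 × 0.7314 = 0.9786.
θ_i = arcsin(0.9786) = 78.11°.

78.1°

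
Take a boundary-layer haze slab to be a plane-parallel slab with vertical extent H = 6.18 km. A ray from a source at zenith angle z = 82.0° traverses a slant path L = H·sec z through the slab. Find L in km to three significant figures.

44.4 km

sec z = 1/cos 82.0° = 7.1853.
L = 6.18 × 7.1853 = 44.405 km.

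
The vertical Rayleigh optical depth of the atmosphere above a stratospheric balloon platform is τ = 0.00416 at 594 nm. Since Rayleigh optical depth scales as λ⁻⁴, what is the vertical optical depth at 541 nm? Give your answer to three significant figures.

τ(541 nm) = τ(594 nm) × (594/541)⁴ = 0.00416 × (1.0980)⁴ = 0.00416 × 1.4533 = 0.0060.

0.00605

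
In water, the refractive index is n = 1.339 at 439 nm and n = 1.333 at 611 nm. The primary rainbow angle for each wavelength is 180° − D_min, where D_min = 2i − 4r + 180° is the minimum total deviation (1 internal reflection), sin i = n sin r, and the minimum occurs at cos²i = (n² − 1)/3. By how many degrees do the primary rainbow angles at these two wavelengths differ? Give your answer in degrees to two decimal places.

At 439 nm (n = 1.339): cos²i = 0.26431 → i = 59.062°, r = 39.834°, D_min = 138.786°, rainbow angle = 41.214°.
At 611 nm (n = 1.333): cos²i = 0.25896 → i = 59.410°, r = 40.225°, D_min = 137.922°, rainbow angle = 42.078°.
Angular width = |41.214° − 42.078°| = 0.865°.

0.86°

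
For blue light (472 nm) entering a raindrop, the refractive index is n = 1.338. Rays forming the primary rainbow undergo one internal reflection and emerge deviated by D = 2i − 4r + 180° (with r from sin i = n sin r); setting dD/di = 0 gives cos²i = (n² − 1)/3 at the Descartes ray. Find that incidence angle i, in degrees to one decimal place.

cos²i = (1.338² − 1)/3 = (1.79024 − 1)/3 = 0.26341.
cos i = 0.51324, so i = 59.120°.

59.1°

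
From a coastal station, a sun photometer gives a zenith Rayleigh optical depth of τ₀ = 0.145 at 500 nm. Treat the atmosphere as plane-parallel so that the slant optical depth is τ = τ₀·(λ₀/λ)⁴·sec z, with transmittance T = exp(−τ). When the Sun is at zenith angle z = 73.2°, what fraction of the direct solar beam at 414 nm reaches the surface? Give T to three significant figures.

0.344

sec 73.2° = 3.4598.
τ = 0.145 × (500/414)⁴ × 3.4598 = 0.145 × 2.1275 × 3.4598 = 1.0673.
T = exp(−1.0673) = 0.3439.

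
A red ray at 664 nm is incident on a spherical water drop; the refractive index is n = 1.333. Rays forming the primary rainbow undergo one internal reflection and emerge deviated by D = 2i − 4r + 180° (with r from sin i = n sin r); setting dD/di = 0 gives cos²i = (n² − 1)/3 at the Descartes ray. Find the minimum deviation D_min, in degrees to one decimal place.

cos²i = (1.77689 − 1)/3 = 0.25896; i = arccos(0.50888) = 59.410°.
sin r = sin 59.410°/1.333 = 0.64579; r = 40.225°.
D_min = 2·59.410° − 4·40.225° + 180° = 137.922°.

137.9°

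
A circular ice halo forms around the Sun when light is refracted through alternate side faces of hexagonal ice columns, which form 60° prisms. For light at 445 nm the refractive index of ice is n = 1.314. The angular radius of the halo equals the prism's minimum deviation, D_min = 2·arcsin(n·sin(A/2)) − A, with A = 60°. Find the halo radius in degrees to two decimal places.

n·sin(A/2) = 1.314 × sin 30° = 1.314 × 0.5000 = 0.6570.
D_min = 2·arcsin(0.6570) − 60° = 2 × 41.071° − 60° = 22.143°.

22.14°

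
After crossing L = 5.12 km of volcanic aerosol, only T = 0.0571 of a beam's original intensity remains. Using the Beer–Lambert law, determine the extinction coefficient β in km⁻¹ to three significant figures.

Beer–Lambert: T = exp(−βL) ⇒ β = −ln(T)/L = −ln(0.0571)/5.12 = 2.8630/5.12 = 0.5592 km⁻¹.

0.559 km⁻¹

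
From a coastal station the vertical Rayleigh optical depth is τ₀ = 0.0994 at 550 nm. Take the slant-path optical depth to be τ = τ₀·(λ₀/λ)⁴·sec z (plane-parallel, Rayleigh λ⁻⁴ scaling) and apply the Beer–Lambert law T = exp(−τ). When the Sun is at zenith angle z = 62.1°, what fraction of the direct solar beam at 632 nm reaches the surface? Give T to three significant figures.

0.885

sec 62.1° = 2.1371.
τ = 0.0994 × (550/632)⁴ × 2.1371 = 0.0994 × 0.5736 × 2.1371 = 0.1218.
T = exp(−0.1218) = 0.8853.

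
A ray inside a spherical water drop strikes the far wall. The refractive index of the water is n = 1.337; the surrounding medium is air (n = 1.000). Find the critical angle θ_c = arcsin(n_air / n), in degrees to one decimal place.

sin θ_c = n_air / n = 1.000 / 1.337 = 0.7479.
θ_c = arcsin(0.7479) = 48.41°.

48.4°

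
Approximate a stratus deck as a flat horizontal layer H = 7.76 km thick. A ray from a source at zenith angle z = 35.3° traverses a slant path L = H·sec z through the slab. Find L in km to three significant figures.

sec z = 1/cos 35.3° = 1.2253.
L = 7.76 × 1.2253 = 9.508 km.

9.51 km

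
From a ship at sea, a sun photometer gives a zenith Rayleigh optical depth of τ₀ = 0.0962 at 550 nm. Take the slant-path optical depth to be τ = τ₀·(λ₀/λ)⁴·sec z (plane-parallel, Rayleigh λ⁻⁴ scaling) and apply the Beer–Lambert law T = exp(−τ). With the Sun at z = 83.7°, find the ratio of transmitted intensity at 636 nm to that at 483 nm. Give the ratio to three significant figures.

2.67

Airmass: sec 83.7° = 9.1129.
τ(636 nm) = 0.0962 × (550/636)⁴ × 9.1129 = 0.0962 × 0.5593 × 9.1129 = 0.4903.
τ(483 nm) = 0.0962 × (550/483)⁴ × 9.1129 = 0.0962 × 1.6814 × 9.1129 = 1.4740.
T(636)/T(483) = exp(τ_B − τ_A) = exp(0.9837) = 2.6743.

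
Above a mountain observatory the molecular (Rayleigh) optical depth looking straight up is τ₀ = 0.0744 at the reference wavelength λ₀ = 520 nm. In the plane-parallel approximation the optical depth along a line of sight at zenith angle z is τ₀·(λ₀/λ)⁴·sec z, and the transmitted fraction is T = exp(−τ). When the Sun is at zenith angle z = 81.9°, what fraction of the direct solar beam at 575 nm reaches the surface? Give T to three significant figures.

0.702

sec 81.9° = 7.0972.
τ = 0.0744 × (520/575)⁴ × 7.0972 = 0.0744 × 0.6689 × 7.0972 = 0.3532.
T = exp(−0.3532) = 0.7024.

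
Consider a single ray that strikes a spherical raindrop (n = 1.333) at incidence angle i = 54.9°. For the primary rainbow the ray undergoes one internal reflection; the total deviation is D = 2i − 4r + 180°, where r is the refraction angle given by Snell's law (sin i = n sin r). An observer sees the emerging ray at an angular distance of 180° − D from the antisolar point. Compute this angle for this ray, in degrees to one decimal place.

sin r = sin 54.9° / 1.333 = 0.8181/1.333 = 0.6138; r = 37.86°.
D = 2·54.9° − 4·37.86° + 180° = 109.80° − 151.45° + 180° = 138.35°.
Angle from antisolar point = 180° − D = 41.65°.

41.6°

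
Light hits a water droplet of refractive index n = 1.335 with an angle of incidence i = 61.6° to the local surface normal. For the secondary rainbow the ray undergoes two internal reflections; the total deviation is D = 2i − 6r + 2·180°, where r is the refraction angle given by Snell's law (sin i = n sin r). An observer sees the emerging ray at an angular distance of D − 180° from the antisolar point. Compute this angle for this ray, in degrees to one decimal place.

55.9°

sin r = sin 61.6° / 1.335 = 0.8796/1.335 = 0.6589; r = 41.22°.
D = 2·61.6° − 6·41.22° + 2·180° = 123.20° − 247.30° + 360° = 235.90°.
Angle from antisolar point = D − 180° = 55.90°.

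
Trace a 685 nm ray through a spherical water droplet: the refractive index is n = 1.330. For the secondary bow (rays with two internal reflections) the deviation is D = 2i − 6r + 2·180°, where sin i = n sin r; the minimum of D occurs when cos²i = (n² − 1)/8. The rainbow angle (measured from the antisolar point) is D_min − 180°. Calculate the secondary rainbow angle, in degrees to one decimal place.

cos²i = (1.76890 − 1)/8 = 0.09611; i = arccos(0.31002) = 71.940°.
sin r = sin 71.940°/1.330 = 0.71483; r = 45.630°.
D_min = 2·71.940° − 6·45.630° + 360° = 230.101°.
Rainbow angle = D_min − 180° = 50.101°.

50.1°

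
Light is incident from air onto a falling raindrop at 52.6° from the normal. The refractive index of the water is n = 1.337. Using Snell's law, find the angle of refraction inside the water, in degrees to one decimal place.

Snell: sin θ_r = sin θ_i / n = sin 52.6° / 1.337 = 0.7944 / 1.337 = 0.5942.
θ_r = arcsin(0.5942) = 36.45°.

36.5°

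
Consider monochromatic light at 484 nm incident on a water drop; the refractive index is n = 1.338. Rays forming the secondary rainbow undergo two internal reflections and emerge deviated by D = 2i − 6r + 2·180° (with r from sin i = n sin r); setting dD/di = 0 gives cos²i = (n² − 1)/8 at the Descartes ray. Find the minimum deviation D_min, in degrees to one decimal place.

232.2°

cos²i = (1.79024 − 1)/8 = 0.09878; i = arccos(0.31429) = 71.682°.
sin r = sin 71.682°/1.338 = 0.70951; r = 45.195°.
D_min = 2·71.682° − 6·45.195° + 360° = 232.193°.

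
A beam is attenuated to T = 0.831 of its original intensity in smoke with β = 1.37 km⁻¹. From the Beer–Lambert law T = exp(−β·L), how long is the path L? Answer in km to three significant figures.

Beer–Lambert: T = exp(−βL) ⇒ L = −ln(T)/β = −ln(0.831)/1.37 = 0.1851/1.37 = 0.1351 km.

0.135 km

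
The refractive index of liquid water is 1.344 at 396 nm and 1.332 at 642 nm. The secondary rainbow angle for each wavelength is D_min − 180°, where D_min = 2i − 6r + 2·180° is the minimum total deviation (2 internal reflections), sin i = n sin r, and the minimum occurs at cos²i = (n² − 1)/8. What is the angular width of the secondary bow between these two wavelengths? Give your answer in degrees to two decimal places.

At 396 nm (n = 1.344): cos²i = 0.10079 → i = 71.490°, r = 44.874°, D_min = 233.733°, rainbow angle = 53.733°.
At 642 nm (n = 1.332): cos²i = 0.09678 → i = 71.875°, r = 45.520°, D_min = 230.628°, rainbow angle = 50.628°.
Angular width = |53.733° − 50.628°| = 3.104°.

3.10°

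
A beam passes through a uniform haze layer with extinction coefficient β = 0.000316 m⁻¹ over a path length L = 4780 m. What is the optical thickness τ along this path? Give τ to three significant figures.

1.51

τ = β·L = 0.000316 × 4780 = 1.5105.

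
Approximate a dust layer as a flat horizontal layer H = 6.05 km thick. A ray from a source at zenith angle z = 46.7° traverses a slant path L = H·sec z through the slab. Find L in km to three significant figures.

8.82 km

sec z = 1/cos 46.7° = 1.4581.
L = 6.05 × 1.4581 = 8.822 km.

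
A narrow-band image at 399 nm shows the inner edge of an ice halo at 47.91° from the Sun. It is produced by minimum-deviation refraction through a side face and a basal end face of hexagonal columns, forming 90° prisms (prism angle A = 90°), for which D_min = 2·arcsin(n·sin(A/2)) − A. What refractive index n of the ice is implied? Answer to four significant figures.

1.320

Rearranging: n = sin((D_min + A)/2) / sin(A/2).
(D_min + A)/2 = (47.91° + 90°)/2 = 68.955°.
n = sin 68.955° / sin 45° = 0.9333 / 0.7071 = 1.3199.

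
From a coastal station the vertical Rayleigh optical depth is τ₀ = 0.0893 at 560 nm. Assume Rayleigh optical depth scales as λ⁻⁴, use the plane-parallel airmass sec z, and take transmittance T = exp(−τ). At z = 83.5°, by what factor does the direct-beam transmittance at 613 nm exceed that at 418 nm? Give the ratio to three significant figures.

Airmass: sec 83.5° = 8.8337.
τ(613 nm) = 0.0893 × (560/613)⁴ × 8.8337 = 0.0893 × 0.6965 × 8.8337 = 0.5494.
τ(418 nm) = 0.0893 × (560/418)⁴ × 8.8337 = 0.0893 × 3.2214 × 8.8337 = 2.5412.
T(613)/T(418) = exp(τ_B − τ_A) = exp(1.9918) = 7.3286.

7.33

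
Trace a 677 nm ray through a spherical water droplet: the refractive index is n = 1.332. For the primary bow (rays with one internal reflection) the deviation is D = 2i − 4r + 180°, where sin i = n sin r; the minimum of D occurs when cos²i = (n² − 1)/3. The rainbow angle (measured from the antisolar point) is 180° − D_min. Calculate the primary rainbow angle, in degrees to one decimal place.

cos²i = (1.77422 − 1)/3 = 0.25807; i = arccos(0.50801) = 59.469°.
sin r = sin 59.469°/1.332 = 0.64666; r = 40.290°.
D_min = 2·59.469° − 4·40.290° + 180° = 137.776°.
Rainbow angle = 180° − D_min = 42.224°.

42.2°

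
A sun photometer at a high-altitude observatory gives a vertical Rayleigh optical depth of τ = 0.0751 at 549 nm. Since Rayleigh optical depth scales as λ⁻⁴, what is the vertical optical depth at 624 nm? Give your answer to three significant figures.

0.0450

τ(624 nm) = τ(549 nm) × (549/624)⁴ = 0.0751 × (0.8798)⁴ = 0.0751 × 0.5992 = 0.0450.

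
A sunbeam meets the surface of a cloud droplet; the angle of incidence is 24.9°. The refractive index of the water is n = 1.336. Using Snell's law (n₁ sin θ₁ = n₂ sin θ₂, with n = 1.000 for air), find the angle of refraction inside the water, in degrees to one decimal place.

18.4°

Snell: sin θ_r = sin θ_i / n = sin 24.9° / 1.336 = 0.4210 / 1.336 = 0.3151.
θ_r = arcsin(0.3151) = 18.37°.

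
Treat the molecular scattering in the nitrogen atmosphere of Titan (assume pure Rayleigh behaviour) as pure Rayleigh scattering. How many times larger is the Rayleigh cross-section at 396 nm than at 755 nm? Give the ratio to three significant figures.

13.2

Rayleigh scattering ∝ λ⁻⁴, so the ratio of coefficients is the inverse fourth power of the wavelength ratio.
σ(396)/σ(755) = (755/396)⁴ = (1.9066)⁴ = 13.21.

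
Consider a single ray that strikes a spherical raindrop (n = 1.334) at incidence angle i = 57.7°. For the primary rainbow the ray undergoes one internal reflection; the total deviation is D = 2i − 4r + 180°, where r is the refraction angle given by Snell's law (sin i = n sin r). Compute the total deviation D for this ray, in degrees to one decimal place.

138.1°

sin r = sin 57.7° / 1.334 = 0.8453/1.334 = 0.6336; r = 39.32°.
D = 2·57.7° − 4·39.32° + 180° = 115.40° − 157.27° + 180° = 138.13°.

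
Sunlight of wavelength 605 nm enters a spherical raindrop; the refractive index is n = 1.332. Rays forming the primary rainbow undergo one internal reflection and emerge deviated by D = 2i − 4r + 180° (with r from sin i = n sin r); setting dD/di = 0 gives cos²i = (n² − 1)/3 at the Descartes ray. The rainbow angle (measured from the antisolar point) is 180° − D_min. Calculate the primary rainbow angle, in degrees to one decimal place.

cos²i = (1.77422 − 1)/3 = 0.25807; i = arccos(0.50801) = 59.469°.
sin r = sin 59.469°/1.332 = 0.64666; r = 40.290°.
D_min = 2·59.469° − 4·40.290° + 180° = 137.776°.
Rainbow angle = 180° − D_min = 42.224°.

42.2°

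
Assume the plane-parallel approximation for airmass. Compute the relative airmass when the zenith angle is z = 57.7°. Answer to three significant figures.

1.87

X = sec z = 1/cos 57.7° = 1/0.5344 = 1.8714.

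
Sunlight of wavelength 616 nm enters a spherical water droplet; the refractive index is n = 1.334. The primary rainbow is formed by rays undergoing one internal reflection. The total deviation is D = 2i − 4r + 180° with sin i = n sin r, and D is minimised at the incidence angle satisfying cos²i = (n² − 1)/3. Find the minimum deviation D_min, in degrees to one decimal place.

138.1°

cos²i = (1.77956 − 1)/3 = 0.25985; i = arccos(0.50976) = 59.352°.
sin r = sin 59.352°/1.334 = 0.64492; r = 40.159°.
D_min = 2·59.352° − 4·40.159° + 180° = 138.067°.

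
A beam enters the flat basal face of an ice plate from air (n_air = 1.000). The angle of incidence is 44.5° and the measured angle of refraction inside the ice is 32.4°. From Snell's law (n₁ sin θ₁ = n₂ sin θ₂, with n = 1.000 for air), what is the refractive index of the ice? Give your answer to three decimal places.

1.308

n = sin θ_i / sin θ_r = sin 44.5° / sin 32.4° = 0.7009 / 0.5358 = 1.3081.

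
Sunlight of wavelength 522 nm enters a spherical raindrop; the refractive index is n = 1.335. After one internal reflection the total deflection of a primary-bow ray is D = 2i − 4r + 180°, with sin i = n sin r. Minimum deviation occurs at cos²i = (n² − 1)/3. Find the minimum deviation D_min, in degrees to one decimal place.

138.2°

cos²i = (1.78222 − 1)/3 = 0.26074; i = arccos(0.51063) = 59.294°.
sin r = sin 59.294°/1.335 = 0.64405; r = 40.094°.
D_min = 2·59.294° − 4·40.094° + 180° = 138.212°.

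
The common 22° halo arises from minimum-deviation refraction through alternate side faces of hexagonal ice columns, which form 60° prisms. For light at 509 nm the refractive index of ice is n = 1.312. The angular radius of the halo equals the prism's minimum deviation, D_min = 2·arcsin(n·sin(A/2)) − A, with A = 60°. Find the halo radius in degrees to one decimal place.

22.0°

n·sin(A/2) = 1.312 × sin 30° = 1.312 × 0.5000 = 0.6560.
D_min = 2·arcsin(0.6560) − 60° = 2 × 40.996° − 60° = 21.991°.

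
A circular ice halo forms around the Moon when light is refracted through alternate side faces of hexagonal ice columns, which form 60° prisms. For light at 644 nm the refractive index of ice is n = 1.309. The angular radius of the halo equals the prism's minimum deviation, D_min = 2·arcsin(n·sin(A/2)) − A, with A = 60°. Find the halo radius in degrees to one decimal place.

n·sin(A/2) = 1.309 × sin 30° = 1.309 × 0.5000 = 0.6545.
D_min = 2·arcsin(0.6545) − 60° = 2 × 40.882° − 60° = 21.763°.

21.8°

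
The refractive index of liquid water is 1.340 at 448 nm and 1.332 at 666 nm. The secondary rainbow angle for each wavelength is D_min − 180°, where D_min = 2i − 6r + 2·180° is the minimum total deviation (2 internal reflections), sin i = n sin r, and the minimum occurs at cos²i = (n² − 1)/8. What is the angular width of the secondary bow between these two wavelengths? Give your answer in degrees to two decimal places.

At 448 nm (n = 1.340): cos²i = 0.09945 → i = 71.618°, r = 45.088°, D_min = 232.709°, rainbow angle = 52.709°.
At 666 nm (n = 1.332): cos²i = 0.09678 → i = 71.875°, r = 45.520°, D_min = 230.628°, rainbow angle = 50.628°.
Angular width = |52.709° − 50.628°| = 2.080°.

2.08°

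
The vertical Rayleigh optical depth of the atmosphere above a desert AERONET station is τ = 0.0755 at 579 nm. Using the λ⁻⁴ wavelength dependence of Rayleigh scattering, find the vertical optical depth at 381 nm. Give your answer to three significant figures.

τ(381 nm) = τ(579 nm) × (579/381)⁴ = 0.0755 × (1.5197)⁴ = 0.0755 × 5.3335 = 0.4027.

0.403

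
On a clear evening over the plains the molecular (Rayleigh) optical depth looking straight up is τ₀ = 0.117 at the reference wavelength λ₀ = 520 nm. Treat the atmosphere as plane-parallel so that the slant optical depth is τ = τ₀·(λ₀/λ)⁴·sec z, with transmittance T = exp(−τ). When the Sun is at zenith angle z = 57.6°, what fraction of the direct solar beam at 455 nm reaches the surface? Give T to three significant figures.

sec 57.6° = 1.8663.
τ = 0.117 × (520/455)⁴ × 1.8663 = 0.117 × 1.7060 × 1.8663 = 0.3725.
T = exp(−0.3725) = 0.6890.

0.689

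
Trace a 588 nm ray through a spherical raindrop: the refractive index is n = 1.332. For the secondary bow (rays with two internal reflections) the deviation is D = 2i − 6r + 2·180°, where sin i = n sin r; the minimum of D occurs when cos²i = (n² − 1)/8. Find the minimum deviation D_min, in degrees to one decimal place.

cos²i = (1.77422 − 1)/8 = 0.09678; i = arccos(0.31109) = 71.875°.
sin r = sin 71.875°/1.332 = 0.71350; r = 45.520°.
D_min = 2·71.875° − 6·45.520° + 360° = 230.628°.

230.6°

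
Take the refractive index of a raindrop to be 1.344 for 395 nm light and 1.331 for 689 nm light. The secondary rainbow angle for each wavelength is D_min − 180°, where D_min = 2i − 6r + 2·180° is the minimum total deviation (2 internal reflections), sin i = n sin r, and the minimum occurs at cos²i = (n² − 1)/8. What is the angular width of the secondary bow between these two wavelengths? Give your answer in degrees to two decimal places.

At 395 nm (n = 1.344): cos²i = 0.10079 → i = 71.490°, r = 44.874°, D_min = 233.733°, rainbow angle = 53.733°.
At 689 nm (n = 1.331): cos²i = 0.09645 → i = 71.907°, r = 45.575°, D_min = 230.365°, rainbow angle = 50.365°.
Angular width = |53.733° − 50.365°| = 3.368°.

3.37°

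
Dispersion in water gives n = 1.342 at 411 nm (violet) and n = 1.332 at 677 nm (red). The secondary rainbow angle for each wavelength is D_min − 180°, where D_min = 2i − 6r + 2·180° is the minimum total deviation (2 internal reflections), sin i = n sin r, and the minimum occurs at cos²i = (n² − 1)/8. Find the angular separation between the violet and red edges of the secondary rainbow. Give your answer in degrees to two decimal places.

2.59°

At 411 nm (n = 1.342): cos²i = 0.10012 → i = 71.554°, r = 44.981°, D_min = 233.222°, rainbow angle = 53.222°.
At 677 nm (n = 1.332): cos²i = 0.09678 → i = 71.875°, r = 45.520°, D_min = 230.628°, rainbow angle = 50.628°.
Angular width = |53.222° − 50.628°| = 2.594°.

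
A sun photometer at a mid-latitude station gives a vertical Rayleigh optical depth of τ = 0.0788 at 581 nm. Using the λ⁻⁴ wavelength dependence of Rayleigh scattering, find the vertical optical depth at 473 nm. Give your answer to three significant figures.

0.179

τ(473 nm) = τ(581 nm) × (581/473)⁴ = 0.0788 × (1.2283)⁴ = 0.0788 × 2.2765 = 0.1794.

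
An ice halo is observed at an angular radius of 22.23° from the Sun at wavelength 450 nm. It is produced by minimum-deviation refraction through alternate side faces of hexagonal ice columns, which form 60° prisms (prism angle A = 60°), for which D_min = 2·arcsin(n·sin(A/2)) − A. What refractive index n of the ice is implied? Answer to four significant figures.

Rearranging: n = sin((D_min + A)/2) / sin(A/2).
(D_min + A)/2 = (22.23° + 60°)/2 = 41.115°.
n = sin 41.115° / sin 30° = 0.6576 / 0.5000 = 1.3151.

1.315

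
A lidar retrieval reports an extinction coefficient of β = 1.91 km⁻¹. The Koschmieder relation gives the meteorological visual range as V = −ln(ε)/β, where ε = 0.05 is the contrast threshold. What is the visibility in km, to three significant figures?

1.57 km

V = −ln(0.05) / 1.91 = 2.996 / 1.91 = 1.5684 km.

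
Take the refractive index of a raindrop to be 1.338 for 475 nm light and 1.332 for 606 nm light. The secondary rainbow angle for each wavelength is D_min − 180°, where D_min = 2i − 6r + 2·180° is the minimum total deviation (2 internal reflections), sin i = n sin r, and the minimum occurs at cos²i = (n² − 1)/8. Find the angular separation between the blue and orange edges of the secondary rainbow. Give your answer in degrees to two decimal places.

At 475 nm (n = 1.338): cos²i = 0.09878 → i = 71.682°, r = 45.195°, D_min = 232.193°, rainbow angle = 52.193°.
At 606 nm (n = 1.332): cos²i = 0.09678 → i = 71.875°, r = 45.520°, D_min = 230.628°, rainbow angle = 50.628°.
Angular width = |52.193° − 50.628°| = 1.564°.

1.56°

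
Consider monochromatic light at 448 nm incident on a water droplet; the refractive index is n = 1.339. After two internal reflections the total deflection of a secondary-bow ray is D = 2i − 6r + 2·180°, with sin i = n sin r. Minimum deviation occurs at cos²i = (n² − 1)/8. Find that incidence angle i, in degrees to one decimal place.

71.6°

cos²i = (1.339² − 1)/8 = (1.79292 − 1)/8 = 0.09912.
cos i = 0.31483, so i = 71.650°.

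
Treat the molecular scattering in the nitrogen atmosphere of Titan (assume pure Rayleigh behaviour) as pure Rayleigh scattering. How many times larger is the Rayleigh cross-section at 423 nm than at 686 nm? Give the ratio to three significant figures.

6.92

Rayleigh scattering ∝ λ⁻⁴, so the ratio of coefficients is the inverse fourth power of the wavelength ratio.
σ(423)/σ(686) = (686/423)⁴ = (1.6217)⁴ = 6.917.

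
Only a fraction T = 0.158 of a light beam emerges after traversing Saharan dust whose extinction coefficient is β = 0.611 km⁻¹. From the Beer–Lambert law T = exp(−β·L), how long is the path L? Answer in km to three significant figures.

Beer–Lambert: T = exp(−βL) ⇒ L = −ln(T)/β = −ln(0.158)/0.611 = 1.8452/0.611 = 3.02 km.

3.02 km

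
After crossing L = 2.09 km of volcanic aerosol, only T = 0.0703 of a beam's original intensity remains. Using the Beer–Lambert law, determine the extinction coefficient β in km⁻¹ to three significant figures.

1.27 km⁻¹

Beer–Lambert: T = exp(−βL) ⇒ β = −ln(T)/L = −ln(0.0703)/2.09 = 2.6550/2.09 = 1.27 km⁻¹.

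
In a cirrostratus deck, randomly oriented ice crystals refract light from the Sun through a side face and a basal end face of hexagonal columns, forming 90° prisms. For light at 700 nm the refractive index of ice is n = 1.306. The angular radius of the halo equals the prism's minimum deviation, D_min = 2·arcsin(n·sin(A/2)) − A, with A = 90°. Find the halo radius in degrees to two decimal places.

n·sin(A/2) = 1.306 × sin 45° = 1.306 × 0.7071 = 0.9235.
D_min = 2·arcsin(0.9235) − 90° = 2 × 67.440° − 90° = 44.881°.

44.88°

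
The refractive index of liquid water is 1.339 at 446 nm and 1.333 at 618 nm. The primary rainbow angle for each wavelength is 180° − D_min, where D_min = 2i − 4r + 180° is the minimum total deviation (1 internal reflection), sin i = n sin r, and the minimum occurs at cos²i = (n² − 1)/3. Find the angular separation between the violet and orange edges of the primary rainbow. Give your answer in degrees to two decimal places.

At 446 nm (n = 1.339): cos²i = 0.26431 → i = 59.062°, r = 39.834°, D_min = 138.786°, rainbow angle = 41.214°.
At 618 nm (n = 1.333): cos²i = 0.25896 → i = 59.410°, r = 40.225°, D_min = 137.922°, rainbow angle = 42.078°.
Angular width = |41.214° − 42.078°| = 0.865°.

0.86°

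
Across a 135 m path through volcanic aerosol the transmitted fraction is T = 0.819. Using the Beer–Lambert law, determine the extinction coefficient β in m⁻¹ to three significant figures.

0.00148 m⁻¹

Beer–Lambert: T = exp(−βL) ⇒ β = −ln(T)/L = −ln(0.819)/135 = 0.1997/135 = 0.001479 m⁻¹.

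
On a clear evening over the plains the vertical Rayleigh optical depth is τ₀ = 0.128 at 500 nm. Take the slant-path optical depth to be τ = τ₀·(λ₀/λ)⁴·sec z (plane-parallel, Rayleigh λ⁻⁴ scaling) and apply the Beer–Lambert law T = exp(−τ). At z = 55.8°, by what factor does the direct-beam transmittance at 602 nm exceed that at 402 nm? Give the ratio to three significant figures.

1.55

Airmass: sec 55.8° = 1.7791.
τ(602 nm) = 0.128 × (500/602)⁴ × 1.7791 = 0.128 × 0.4759 × 1.7791 = 0.1084.
τ(402 nm) = 0.128 × (500/402)⁴ × 1.7791 = 0.128 × 2.3932 × 1.7791 = 0.5450.
T(602)/T(402) = exp(τ_B − τ_A) = exp(0.4366) = 1.5475.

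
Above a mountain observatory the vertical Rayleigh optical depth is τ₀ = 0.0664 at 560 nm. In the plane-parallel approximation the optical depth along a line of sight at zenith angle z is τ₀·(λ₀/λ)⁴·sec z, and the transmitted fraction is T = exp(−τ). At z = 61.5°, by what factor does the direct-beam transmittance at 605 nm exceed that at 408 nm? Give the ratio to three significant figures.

Airmass: sec 61.5° = 2.0957.
τ(605 nm) = 0.0664 × (560/605)⁴ × 2.0957 = 0.0664 × 0.7341 × 2.0957 = 0.1021.
τ(408 nm) = 0.0664 × (560/408)⁴ × 2.0957 = 0.0664 × 3.5490 × 2.0957 = 0.4939.
T(605)/T(408) = exp(τ_B − τ_A) = exp(0.3917) = 1.4795.

1.48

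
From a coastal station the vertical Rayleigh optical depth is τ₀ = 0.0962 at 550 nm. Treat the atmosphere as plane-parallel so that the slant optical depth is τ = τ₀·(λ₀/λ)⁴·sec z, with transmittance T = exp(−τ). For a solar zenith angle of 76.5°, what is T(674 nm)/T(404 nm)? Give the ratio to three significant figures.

Airmass: sec 76.5° = 4.2837.
τ(674 nm) = 0.0962 × (550/674)⁴ × 4.2837 = 0.0962 × 0.4434 × 4.2837 = 0.1827.
τ(404 nm) = 0.0962 × (550/404)⁴ × 4.2837 = 0.0962 × 3.4350 × 4.2837 = 1.4155.
T(674)/T(404) = exp(τ_B − τ_A) = exp(1.2328) = 3.4308.

3.43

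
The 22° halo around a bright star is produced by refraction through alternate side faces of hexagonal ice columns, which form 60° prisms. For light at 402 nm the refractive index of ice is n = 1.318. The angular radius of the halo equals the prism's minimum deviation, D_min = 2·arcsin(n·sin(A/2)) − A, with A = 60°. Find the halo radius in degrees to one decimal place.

n·sin(A/2) = 1.318 × sin 30° = 1.318 × 0.5000 = 0.6590.
D_min = 2·arcsin(0.6590) − 60° = 2 × 41.224° − 60° = 22.447°.

22.4°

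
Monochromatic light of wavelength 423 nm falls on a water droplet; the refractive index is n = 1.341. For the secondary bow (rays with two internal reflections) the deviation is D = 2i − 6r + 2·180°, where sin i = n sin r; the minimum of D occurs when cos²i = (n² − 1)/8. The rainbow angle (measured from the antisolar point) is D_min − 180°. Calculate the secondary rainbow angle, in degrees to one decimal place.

53.0°

cos²i = (1.79828 − 1)/8 = 0.09979; i = arccos(0.31589) = 71.586°.
sin r = sin 71.586°/1.341 = 0.70753; r = 45.034°.
D_min = 2·71.586° − 6·45.034° + 360° = 232.966°.
Rainbow angle = D_min − 180° = 52.966°.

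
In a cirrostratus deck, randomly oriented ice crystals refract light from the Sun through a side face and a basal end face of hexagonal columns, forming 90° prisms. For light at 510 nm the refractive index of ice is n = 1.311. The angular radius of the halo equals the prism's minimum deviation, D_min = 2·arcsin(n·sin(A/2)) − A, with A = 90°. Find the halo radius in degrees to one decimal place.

n·sin(A/2) = 1.311 × sin 45° = 1.311 × 0.7071 = 0.9270.
D_min = 2·arcsin(0.9270) − 90° = 2 × 67.974° − 90° = 45.949°.

45.9°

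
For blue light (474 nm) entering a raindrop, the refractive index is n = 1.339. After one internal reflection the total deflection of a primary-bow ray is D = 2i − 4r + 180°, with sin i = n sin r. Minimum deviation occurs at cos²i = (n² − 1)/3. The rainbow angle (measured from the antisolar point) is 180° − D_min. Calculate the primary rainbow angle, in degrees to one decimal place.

cos²i = (1.79292 − 1)/3 = 0.26431; i = arccos(0.51411) = 59.062°.
sin r = sin 59.062°/1.339 = 0.64057; r = 39.834°.
D_min = 2·59.062° − 4·39.834° + 180° = 138.786°.
Rainbow angle = 180° − D_min = 41.214°.

41.2°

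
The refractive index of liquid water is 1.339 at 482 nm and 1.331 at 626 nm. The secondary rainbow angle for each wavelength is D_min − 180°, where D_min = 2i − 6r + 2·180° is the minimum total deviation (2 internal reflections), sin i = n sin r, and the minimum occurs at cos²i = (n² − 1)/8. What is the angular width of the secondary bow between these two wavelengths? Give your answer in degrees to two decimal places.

2.09°

At 482 nm (n = 1.339): cos²i = 0.09912 → i = 71.650°, r = 45.141°, D_min = 232.451°, rainbow angle = 52.451°.
At 626 nm (n = 1.331): cos²i = 0.09645 → i = 71.907°, r = 45.575°, D_min = 230.365°, rainbow angle = 50.365°.
Angular width = |52.451° − 50.365°| = 2.086°.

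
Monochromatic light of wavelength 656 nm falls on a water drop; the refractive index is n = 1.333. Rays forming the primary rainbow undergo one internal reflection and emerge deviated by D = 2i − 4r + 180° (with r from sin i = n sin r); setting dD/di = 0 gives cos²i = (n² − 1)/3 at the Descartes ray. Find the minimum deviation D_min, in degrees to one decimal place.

cos²i = (1.77689 − 1)/3 = 0.25896; i = arccos(0.50888) = 59.410°.
sin r = sin 59.410°/1.333 = 0.64579; r = 40.225°.
D_min = 2·59.410° − 4·40.225° + 180° = 137.922°.

137.9°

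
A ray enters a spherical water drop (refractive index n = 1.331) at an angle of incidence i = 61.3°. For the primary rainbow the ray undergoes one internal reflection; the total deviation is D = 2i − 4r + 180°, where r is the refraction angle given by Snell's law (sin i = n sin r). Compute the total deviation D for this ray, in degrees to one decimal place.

137.7°

sin r = sin 61.3° / 1.331 = 0.8771/1.331 = 0.6590; r = 41.22°.
D = 2·61.3° − 4·41.22° + 180° = 122.60° − 164.90° + 180° = 137.70°.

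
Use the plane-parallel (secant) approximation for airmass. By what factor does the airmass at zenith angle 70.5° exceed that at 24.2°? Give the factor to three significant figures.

2.73

X(70.5°)/X(24.2°) = sec 70.5° / sec 24.2° = cos 24.2° / cos 70.5° = 0.9121/0.3338 = 2.7325.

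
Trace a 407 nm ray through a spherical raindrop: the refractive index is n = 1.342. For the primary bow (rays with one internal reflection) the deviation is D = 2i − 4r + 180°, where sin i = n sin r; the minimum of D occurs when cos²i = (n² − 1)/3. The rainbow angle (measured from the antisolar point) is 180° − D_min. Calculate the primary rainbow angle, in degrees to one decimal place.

cos²i = (1.80096 − 1)/3 = 0.26699; i = arccos(0.51671) = 58.888°.
sin r = sin 58.888°/1.342 = 0.63797; r = 39.641°.
D_min = 2·58.888° − 4·39.641° + 180° = 139.213°.
Rainbow angle = 180° − D_min = 40.787°.

40.8°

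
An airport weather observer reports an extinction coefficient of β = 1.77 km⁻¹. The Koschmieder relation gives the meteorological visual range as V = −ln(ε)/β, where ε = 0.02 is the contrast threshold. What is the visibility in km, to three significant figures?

2.21 km

V = −ln(0.02) / 1.77 = 3.912 / 1.77 = 2.2102 km.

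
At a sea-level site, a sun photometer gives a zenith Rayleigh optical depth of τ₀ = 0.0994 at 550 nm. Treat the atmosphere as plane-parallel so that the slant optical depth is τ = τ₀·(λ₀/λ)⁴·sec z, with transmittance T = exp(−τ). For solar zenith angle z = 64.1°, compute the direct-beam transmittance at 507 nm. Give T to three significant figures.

0.730

sec 64.1° = 2.2894.
τ = 0.0994 × (550/507)⁴ × 2.2894 = 0.0994 × 1.3849 × 2.2894 = 0.3152.
T = exp(−0.3152) = 0.7297.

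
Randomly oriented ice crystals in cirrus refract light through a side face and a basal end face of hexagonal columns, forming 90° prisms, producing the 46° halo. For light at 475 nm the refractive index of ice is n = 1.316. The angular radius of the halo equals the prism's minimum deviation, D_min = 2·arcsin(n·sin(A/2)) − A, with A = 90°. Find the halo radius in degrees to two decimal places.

47.04°

n·sin(A/2) = 1.316 × sin 45° = 1.316 × 0.7071 = 0.9306.
D_min = 2·arcsin(0.9306) − 90° = 2 × 68.521° − 90° = 47.042°.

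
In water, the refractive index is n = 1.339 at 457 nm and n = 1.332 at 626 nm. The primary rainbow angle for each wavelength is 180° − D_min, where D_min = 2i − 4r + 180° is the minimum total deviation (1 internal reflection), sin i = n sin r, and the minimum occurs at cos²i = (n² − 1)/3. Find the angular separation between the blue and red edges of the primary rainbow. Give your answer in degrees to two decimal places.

At 457 nm (n = 1.339): cos²i = 0.26431 → i = 59.062°, r = 39.834°, D_min = 138.786°, rainbow angle = 41.214°.
At 626 nm (n = 1.332): cos²i = 0.25807 → i = 59.469°, r = 40.290°, D_min = 137.776°, rainbow angle = 42.224°.
Angular width = |41.214° − 42.224°| = 1.010°.

1.01°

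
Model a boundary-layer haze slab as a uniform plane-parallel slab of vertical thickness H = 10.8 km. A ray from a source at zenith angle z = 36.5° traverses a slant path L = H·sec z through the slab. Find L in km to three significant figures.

13.4 km

sec z = 1/cos 36.5° = 1.2440.
L = 10.8 × 1.2440 = 13.435 km.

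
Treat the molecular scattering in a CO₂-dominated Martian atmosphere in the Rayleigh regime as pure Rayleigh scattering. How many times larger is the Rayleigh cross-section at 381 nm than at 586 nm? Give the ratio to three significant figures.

5.60

Rayleigh scattering ∝ λ⁻⁴, so the ratio of coefficients is the inverse fourth power of the wavelength ratio.
σ(381)/σ(586) = (586/381)⁴ = (1.5381)⁴ = 5.596.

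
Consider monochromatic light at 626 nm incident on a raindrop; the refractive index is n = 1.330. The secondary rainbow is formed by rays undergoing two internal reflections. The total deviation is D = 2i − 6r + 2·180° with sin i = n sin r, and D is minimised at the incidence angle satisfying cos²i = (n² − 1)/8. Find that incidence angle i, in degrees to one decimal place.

cos²i = (1.330² − 1)/8 = (1.76890 − 1)/8 = 0.09611.
cos i = 0.31002, so i = 71.940°.

71.9°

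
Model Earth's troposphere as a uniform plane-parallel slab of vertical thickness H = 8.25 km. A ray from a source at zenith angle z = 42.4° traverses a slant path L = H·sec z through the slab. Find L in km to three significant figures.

11.2 km

sec z = 1/cos 42.4° = 1.3542.
L = 8.25 × 1.3542 = 11.172 km.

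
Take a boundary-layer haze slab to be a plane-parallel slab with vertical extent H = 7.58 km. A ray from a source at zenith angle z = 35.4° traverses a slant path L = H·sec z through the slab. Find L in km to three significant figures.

9.30 km

sec z = 1/cos 35.4° = 1.2268.
L = 7.58 × 1.2268 = 9.299 km.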